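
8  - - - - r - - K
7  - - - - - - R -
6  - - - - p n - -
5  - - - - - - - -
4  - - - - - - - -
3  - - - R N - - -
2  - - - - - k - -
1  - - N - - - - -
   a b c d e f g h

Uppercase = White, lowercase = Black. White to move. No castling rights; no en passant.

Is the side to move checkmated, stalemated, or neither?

neither

White to move; white king on h8.
In check: yes, from the black rook on e8.
King squares — g7: own rook; h7: attacked by Nf6; g8: attacked by Nf6.
Legal moves for White: Rg8.
White is in check but has 1 legal move → neither.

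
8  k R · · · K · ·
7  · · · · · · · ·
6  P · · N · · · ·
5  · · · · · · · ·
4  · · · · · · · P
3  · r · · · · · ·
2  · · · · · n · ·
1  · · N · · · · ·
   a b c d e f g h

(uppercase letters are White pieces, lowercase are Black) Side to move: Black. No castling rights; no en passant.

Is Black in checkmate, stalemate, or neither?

Black to move; black king on a8.
In check: yes, from the white rook on b8.
Legal moves for Black: Kxb8, Ka7, Rxb8+.
Black is in check but has 3 legal moves → neither.

neither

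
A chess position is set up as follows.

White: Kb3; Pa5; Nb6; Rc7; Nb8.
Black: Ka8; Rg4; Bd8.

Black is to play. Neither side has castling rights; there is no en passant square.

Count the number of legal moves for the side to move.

1

Black to move; king on a8.
In check: yes, from the white knight on b6.
Legal moves: Kxb8.
Count: 1.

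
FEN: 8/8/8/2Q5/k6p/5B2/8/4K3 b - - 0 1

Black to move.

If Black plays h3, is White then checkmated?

no

After h3: white king on e1; in check: no.
White is not in check, so this cannot be checkmate.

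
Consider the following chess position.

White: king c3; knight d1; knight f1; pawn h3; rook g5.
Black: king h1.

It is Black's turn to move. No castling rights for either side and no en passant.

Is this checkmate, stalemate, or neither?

stalemate

Black to move; black king on h1.
In check: no.
King squares — g1: attacked by Rg5; g2: attacked by Rg5; h2: attacked by Nf1.
Legal moves for Black: none.
Not in check and no legal moves → stalemate.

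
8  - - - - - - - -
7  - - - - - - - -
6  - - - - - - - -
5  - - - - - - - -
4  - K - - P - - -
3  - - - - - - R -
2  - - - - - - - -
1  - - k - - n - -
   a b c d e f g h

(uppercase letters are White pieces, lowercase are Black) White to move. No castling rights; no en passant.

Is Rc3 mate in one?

After Rc3: black king on c1; in check: yes, from the white rook on c3.
Black has 4 legal replies: Kd2, Kb2, Kd1, Kb1.
In check but a legal move exists → not checkmate.

no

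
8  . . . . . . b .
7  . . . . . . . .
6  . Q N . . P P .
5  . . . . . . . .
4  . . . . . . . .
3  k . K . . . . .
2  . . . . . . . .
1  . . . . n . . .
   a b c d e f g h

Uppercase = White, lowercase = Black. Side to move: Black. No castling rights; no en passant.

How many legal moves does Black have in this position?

13

Black to move; king on a3.
In check: no.
Legal moves: Bh7, Bf7, Be6, Bd5, Bc4, Bb3, Ba2, Ka4, Ka2, Nf3, Nd3, Ng2, Nc2.
Count: 13.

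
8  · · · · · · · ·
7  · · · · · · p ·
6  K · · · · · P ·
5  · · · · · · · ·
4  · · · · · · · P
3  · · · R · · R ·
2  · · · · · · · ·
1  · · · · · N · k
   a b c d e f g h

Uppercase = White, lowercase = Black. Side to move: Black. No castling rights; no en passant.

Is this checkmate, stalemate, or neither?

Black to move; black king on h1.
In check: no.
King squares — g1: attacked by Rg3; g2: attacked by Rg3; h2: attacked by Nf1.
Legal moves for Black: none.
Not in check and no legal moves → stalemate.

stalemate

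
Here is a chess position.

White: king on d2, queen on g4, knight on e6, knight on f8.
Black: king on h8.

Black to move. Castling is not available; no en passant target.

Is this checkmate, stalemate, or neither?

Black to move; black king on h8.
In check: no.
King squares — g7: attacked by Qg4; h7: attacked by Nf8; g8: attacked by Qg4.
Legal moves for Black: none.
Not in check and no legal moves → stalemate.

stalemate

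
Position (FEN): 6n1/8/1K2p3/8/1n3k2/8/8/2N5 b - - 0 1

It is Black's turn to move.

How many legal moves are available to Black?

Black to move; king on f4.
In check: no.
Legal moves: Ne7, Nh6, Nf6, Kg5, Kf5, Ke5, Kg4, Ke4, Kg3, Kf3, Ke3, Nc6, Na6, Nd5+, Nd3, Nc2, Na2, e5.
Count: 18.

18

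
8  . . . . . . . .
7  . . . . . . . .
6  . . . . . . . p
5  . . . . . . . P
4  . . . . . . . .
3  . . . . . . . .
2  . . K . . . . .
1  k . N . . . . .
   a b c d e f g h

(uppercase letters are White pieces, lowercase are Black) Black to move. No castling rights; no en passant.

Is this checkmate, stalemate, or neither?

stalemate

Black to move; black king on a1.
In check: no.
King squares — b1: attacked by Kc2; a2: attacked by Nc1; b2: attacked by Kc2.
Legal moves for Black: none.
Not in check and no legal moves → stalemate.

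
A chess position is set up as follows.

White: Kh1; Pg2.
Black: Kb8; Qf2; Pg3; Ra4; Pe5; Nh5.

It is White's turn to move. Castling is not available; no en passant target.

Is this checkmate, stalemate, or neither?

stalemate

White to move; white king on h1.
In check: no.
King squares — g1: attacked by Qf2; g2: own pawn; h2: attacked by Pg3.
Legal moves for White: none.
Not in check and no legal moves → stalemate.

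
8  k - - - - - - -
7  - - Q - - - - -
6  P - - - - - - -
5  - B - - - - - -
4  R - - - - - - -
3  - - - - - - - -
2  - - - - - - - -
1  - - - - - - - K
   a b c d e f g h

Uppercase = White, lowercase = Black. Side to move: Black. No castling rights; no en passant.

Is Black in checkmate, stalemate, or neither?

Black to move; black king on a8.
In check: no.
King squares — a7: attacked by Qc7; b7: attacked by Pa6; b8: attacked by Qc7.
Legal moves for Black: none.
Not in check and no legal moves → stalemate.

stalemate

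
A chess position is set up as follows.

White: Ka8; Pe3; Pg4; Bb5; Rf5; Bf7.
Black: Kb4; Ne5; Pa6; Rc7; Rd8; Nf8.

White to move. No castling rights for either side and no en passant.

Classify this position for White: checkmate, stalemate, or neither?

checkmate

White to move; white king on a8.
In check: yes, from the black rook on d8.
King squares — a7: attacked by Rc7; b7: attacked by Rc7; b8: attacked by Rd8.
Legal moves for White: none.
In check with no legal moves → checkmate.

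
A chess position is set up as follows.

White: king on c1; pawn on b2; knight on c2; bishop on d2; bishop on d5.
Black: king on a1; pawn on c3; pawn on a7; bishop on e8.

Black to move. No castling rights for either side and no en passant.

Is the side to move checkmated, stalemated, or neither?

checkmate

Black to move; black king on a1.
In check: yes, from the white knight on c2.
King squares — b1: attacked by Kc1; a2: attacked by Bd5; b2: attacked by Kc1.
Legal moves for Black: none.
In check with no legal moves → checkmate.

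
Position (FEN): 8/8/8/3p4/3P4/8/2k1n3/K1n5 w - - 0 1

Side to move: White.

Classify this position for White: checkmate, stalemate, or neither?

White to move; white king on a1.
In check: no.
King squares — b1: attacked by Kc2; a2: attacked by Nc1; b2: attacked by Kc2.
Legal moves for White: none.
Not in check and no legal moves → stalemate.

stalemate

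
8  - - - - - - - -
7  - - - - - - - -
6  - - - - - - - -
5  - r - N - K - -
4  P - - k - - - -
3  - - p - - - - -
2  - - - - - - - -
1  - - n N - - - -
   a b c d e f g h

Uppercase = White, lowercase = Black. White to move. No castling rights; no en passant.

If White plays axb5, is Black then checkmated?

no

After axb5: black king on d4; in check: no.
Black is not in check, so this cannot be checkmate.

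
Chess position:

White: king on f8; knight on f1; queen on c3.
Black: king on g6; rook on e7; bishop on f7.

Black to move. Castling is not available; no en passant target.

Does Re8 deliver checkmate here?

yes

After Re8: white king on f8; in check: yes, from the black rook on e8.
King squares — e7: attacked by Re8; f7: attacked by Kg6; g7: attacked by Kg6; e8: attacked by Bf7; g8: attacked by Bf7.
White has no legal moves → checkmate.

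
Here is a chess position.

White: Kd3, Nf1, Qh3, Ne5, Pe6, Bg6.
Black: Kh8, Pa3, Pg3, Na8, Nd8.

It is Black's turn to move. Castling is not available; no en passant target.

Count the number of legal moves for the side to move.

Black to move; king on h8.
In check: yes, from the white queen on h3.
Legal moves: Kg8, Kg7.
Count: 2.

2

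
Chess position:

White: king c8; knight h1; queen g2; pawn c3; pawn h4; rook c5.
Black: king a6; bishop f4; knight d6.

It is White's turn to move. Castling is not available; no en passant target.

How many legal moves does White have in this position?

4

White to move; king on c8.
In check: yes, from the black knight on d6.
Legal moves: Kd8, Kb8, Kd7, Kc7.
Count: 4.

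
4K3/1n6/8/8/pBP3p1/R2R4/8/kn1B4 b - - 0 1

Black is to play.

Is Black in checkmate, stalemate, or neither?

Black to move; black king on a1.
In check: yes, from the white rook on a3.
King squares — b1: own knight; a2: attacked by Ra3; b2: available.
Legal moves for Black: Kb2, Nxa3.
Black is in check but has 2 legal moves → neither.

neither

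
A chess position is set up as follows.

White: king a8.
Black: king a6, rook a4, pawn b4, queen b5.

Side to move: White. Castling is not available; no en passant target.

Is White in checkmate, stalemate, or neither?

White to move; white king on a8.
In check: no.
King squares — a7: attacked by Ka6; b7: attacked by Qb5; b8: attacked by Qb5.
Legal moves for White: none.
Not in check and no legal moves → stalemate.

stalemate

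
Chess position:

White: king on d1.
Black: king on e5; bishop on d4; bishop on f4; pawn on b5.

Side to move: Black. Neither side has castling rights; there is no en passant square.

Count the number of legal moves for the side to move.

23

Black to move; king on e5.
In check: no.
Legal moves: Kf6, Ke6, Kd6, Kf5, Kd5, Ke4, Bh6, Bg5, Bg3, Bfe3, Bh2, Bd2, Bc1, Ba7, Bb6, Bc5, Bde3, Bc3, Bf2, Bb2, Bg1, Ba1, b4.
Count: 23.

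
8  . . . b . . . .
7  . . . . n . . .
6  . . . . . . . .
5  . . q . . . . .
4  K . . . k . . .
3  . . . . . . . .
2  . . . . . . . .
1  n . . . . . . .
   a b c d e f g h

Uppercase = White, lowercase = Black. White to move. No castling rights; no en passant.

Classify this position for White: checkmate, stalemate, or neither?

stalemate

White to move; white king on a4.
In check: no.
King squares — a3: attacked by Qc5; b3: attacked by Na1; b4: attacked by Qc5; a5: attacked by Qc5; b5: attacked by Qc5.
Legal moves for White: none.
Not in check and no legal moves → stalemate.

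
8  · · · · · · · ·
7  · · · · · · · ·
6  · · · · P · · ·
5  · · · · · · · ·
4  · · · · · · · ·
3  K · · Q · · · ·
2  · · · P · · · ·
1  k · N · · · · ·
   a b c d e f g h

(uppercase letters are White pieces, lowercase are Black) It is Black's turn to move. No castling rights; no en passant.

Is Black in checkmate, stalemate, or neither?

stalemate

Black to move; black king on a1.
In check: no.
King squares — b1: attacked by Qd3; a2: attacked by Nc1; b2: attacked by Ka3.
Legal moves for Black: none.
Not in check and no legal moves → stalemate.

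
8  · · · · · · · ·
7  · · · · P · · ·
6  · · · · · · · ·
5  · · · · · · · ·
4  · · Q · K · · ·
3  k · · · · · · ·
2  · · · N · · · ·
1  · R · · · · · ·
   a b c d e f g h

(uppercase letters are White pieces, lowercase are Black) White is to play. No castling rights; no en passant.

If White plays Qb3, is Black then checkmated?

yes

After Qb3: black king on a3; in check: yes, from the white queen on b3.
King squares — a2: attacked by Qb3; b2: attacked by Rb1; b3: attacked by Rb1; a4: attacked by Qb3; b4: attacked by Qb3.
Black has no legal moves → checkmate.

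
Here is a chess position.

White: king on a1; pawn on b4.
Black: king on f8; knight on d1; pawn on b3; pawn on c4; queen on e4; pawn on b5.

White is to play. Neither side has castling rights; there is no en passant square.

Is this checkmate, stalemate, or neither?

stalemate

White to move; white king on a1.
In check: no.
King squares — b1: attacked by Qe4; a2: attacked by Pb3; b2: attacked by Nd1.
Legal moves for White: none.
Not in check and no legal moves → stalemate.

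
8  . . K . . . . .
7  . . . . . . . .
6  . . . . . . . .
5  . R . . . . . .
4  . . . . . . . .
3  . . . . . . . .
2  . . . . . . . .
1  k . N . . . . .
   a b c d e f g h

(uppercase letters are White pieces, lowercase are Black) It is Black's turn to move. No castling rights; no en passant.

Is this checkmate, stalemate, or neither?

Black to move; black king on a1.
In check: no.
King squares — b1: attacked by Rb5; a2: attacked by Nc1; b2: attacked by Rb5.
Legal moves for Black: none.
Not in check and no legal moves → stalemate.

stalemate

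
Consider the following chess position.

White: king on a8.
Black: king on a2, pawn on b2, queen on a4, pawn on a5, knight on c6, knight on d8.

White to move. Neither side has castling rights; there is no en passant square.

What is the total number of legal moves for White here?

White to move; king on a8.
In check: no.
Legal moves: none.
Count: 0.

0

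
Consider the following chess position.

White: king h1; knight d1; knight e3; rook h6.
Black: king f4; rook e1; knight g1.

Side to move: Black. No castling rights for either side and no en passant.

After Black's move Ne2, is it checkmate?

After Ne2: white king on h1; in check: yes, from the black rook on e1.
White has 3 legal replies: Kh2, Kg2, Nf1.
In check but a legal move exists → not checkmate.

no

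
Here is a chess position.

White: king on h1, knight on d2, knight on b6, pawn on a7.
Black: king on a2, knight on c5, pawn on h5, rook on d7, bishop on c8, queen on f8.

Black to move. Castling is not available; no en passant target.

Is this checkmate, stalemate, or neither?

Black to move; black king on a2.
In check: no.
Legal moves for Black include: Qh8, Qg8, Qe8, Qd8, Qg7, Qf7, Qe7, Qh6, Qf6, Qd6, Qf5, Qf4, Qf3+, Qf2, Qf1+, Bb7+, Ba6, Rd8, ... (list truncated; more exist).
Black has legal moves and is not in check → neither.

neither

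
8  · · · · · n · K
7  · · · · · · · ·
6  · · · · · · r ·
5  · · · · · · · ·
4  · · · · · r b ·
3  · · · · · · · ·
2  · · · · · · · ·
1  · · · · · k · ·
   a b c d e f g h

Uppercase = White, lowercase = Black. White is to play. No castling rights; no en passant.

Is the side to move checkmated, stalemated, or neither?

stalemate

White to move; white king on h8.
In check: no.
King squares — g7: attacked by Rg6; h7: attacked by Nf8; g8: attacked by Rg6.
Legal moves for White: none.
Not in check and no legal moves → stalemate.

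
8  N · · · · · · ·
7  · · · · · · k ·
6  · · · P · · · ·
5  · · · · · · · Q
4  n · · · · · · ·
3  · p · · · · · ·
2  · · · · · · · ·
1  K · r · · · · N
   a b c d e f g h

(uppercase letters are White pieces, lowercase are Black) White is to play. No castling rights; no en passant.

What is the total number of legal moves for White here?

White to move; king on a1.
In check: yes, from the black rook on c1.
Legal moves: none.
Count: 0.

0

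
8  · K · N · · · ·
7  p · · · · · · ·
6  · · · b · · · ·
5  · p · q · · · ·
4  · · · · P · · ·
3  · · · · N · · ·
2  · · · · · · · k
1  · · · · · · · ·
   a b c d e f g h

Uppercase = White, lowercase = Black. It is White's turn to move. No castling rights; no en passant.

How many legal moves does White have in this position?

White to move; king on b8.
In check: yes, from the black bishop on d6.
Legal moves: Kc8, Kxa7.
Count: 2.

2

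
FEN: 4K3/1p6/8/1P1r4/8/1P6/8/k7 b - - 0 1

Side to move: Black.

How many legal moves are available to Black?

Black to move; king on a1.
In check: no.
Legal moves: Rd8+, Rd7, Rd6, Rh5, Rg5, Rf5, Re5+, Rc5, Rxb5, Rd4, Rd3, Rd2, Rd1, Kb2, Ka2, Kb1, b6.
Count: 17.

17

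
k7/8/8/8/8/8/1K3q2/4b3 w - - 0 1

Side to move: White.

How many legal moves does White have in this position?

White to move; king on b2.
In check: yes, from the black queen on f2.
Legal moves: Kb3, Ka3, Kc1, Kb1, Ka1.
Count: 5.

5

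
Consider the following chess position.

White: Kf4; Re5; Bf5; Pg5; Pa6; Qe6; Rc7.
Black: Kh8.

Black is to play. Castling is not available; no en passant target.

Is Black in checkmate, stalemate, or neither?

stalemate

Black to move; black king on h8.
In check: no.
King squares — g7: attacked by Rc7; h7: attacked by Bf5; g8: attacked by Qe6.
Legal moves for Black: none.
Not in check and no legal moves → stalemate.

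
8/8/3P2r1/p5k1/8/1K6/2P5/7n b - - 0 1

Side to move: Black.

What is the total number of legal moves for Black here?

Black to move; king on g5.
In check: no.
Legal moves: Rg8, Rg7, Rh6, Rf6, Re6, Rxd6, Kh6, Kf6, Kh5, Kf5, Kh4, Kg4, Kf4, Ng3, Nf2, a4+.
Count: 16.

16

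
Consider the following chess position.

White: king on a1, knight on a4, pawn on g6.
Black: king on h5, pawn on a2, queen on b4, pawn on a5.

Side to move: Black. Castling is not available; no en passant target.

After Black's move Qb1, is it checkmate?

yes

After Qb1: white king on a1; in check: yes, from the black queen on b1.
King squares — b1: attacked by Pa2; a2: attacked by Qb1; b2: attacked by Qb1.
White has no legal moves → checkmate.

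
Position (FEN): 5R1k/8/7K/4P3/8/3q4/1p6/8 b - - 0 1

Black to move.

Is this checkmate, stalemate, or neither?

Black to move; black king on h8.
In check: yes, from the white rook on f8.
King squares — g7: attacked by Kh6; h7: attacked by Kh6; g8: attacked by Rf8.
Legal moves for Black: none.
In check with no legal moves → checkmate.

checkmate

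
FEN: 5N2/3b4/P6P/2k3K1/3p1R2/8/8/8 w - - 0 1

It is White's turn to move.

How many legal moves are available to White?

20

White to move; king on g5.
In check: no.
Legal moves: Nh7, Nxd7+, Ng6, Ne6+, Kg6, Kf6, Kh5, Kh4, Rf7, Rf6, Rf5+, Rh4, Rg4, Re4, Rxd4, Rf3, Rf2, Rf1, h7, a7.
Count: 20.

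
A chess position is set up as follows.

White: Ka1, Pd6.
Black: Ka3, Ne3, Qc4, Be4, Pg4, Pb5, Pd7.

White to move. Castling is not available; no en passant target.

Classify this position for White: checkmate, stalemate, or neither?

White to move; white king on a1.
In check: no.
King squares — b1: attacked by Be4; a2: attacked by Ka3; b2: attacked by Ka3.
Legal moves for White: none.
Not in check and no legal moves → stalemate.

stalemate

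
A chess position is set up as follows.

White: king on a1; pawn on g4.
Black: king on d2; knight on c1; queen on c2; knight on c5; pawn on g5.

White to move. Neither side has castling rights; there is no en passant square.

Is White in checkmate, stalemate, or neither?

White to move; white king on a1.
In check: no.
King squares — b1: attacked by Qc2; a2: attacked by Nc1; b2: attacked by Qc2.
Legal moves for White: none.
Not in check and no legal moves → stalemate.

stalemate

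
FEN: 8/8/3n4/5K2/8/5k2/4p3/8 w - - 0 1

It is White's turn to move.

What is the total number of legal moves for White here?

White to move; king on f5.
In check: yes, from the black knight on d6.
Legal moves: Kg6, Kf6, Ke6, Kg5, Ke5.
Count: 5.

5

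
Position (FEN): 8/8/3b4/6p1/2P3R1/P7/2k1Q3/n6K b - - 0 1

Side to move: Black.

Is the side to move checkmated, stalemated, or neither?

neither

Black to move; black king on c2.
In check: yes, from the white queen on e2.
King squares — b1: available; c1: available; d1: attacked by Qe2; b2: attacked by Qe2; d2: attacked by Qe2; b3: available; c3: available; d3: attacked by Qe2.
Legal moves for Black: Kc3, Kb3, Kc1, Kb1.
Black is in check but has 4 legal moves → neither.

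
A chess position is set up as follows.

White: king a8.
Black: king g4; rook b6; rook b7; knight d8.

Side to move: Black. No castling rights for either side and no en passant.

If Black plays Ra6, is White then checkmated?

yes

After Ra6: white king on a8; in check: yes, from the black rook on a6.
King squares — a7: attacked by Ra6; b7: attacked by Nd8; b8: attacked by Rb7.
White has no legal moves → checkmate.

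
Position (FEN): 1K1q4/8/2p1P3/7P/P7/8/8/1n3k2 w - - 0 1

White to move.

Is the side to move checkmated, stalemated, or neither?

White to move; white king on b8.
In check: yes, from the black queen on d8.
Legal moves for White: Kb7, Ka7.
White is in check but has 2 legal moves → neither.

neither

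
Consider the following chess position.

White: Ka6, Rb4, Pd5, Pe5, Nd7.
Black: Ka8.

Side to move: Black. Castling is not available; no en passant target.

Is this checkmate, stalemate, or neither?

Black to move; black king on a8.
In check: no.
King squares — a7: attacked by Ka6; b7: attacked by Rb4; b8: attacked by Rb4.
Legal moves for Black: none.
Not in check and no legal moves → stalemate.

stalemate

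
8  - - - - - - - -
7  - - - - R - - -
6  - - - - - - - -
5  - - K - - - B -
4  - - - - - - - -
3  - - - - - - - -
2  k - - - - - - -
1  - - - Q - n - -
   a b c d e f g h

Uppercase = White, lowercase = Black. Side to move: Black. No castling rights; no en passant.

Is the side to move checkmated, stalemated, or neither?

neither

Black to move; black king on a2.
In check: no.
Legal moves for Black: Ka3, Kb2, Ng3, Ne3, Nh2, Nd2.
Black has 6 legal moves and is not in check → neither.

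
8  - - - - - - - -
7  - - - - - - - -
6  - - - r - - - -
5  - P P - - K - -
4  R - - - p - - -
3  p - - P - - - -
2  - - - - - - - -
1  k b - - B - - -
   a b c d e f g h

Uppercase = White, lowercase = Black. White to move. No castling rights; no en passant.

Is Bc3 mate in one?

no

After Bc3: black king on a1; in check: yes, from the white bishop on c3.
Black has 1 legal reply: Ka2.
In check but a legal move exists → not checkmate.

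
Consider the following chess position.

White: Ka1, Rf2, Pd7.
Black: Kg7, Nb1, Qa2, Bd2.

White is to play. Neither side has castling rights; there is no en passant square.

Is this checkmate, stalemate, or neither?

White to move; white king on a1.
In check: yes, from the black queen on a2.
King squares — b1: attacked by Qa2; a2: available; b2: attacked by Qa2.
Legal moves for White: Kxa2.
White is in check but has 1 legal move → neither.

neither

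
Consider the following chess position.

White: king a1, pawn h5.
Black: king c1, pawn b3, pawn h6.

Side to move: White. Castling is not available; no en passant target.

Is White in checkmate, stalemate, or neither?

White to move; white king on a1.
In check: no.
King squares — b1: attacked by Kc1; a2: attacked by Pb3; b2: attacked by Kc1.
Legal moves for White: none.
Not in check and no legal moves → stalemate.

stalemate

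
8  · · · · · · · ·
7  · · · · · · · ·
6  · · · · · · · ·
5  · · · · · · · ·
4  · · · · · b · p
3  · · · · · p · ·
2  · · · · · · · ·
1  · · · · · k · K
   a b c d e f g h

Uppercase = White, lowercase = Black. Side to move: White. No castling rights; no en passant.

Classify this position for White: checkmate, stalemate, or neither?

stalemate

White to move; white king on h1.
In check: no.
King squares — g1: attacked by Kf1; g2: attacked by Kf1; h2: attacked by Bf4.
Legal moves for White: none.
Not in check and no legal moves → stalemate.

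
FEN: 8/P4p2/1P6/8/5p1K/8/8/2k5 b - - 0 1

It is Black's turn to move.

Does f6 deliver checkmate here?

After f6: white king on h4; in check: no.
White is not in check, so this cannot be checkmate.

no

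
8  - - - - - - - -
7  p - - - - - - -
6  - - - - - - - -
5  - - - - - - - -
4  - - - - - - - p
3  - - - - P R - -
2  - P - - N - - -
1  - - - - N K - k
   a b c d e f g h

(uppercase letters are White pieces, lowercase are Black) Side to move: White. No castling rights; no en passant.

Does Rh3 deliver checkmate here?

yes

After Rh3: black king on h1; in check: yes, from the white rook on h3.
King squares — g1: attacked by Kf1; g2: attacked by Ne1; h2: attacked by Rh3.
Black has no legal moves → checkmate.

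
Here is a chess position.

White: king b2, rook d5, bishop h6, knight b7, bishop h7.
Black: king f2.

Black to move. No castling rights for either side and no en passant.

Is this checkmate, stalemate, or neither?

Black to move; black king on f2.
In check: no.
Legal moves for Black: Kg3, Kf3, Kg2, Ke2, Kg1, Kf1, Ke1.
Black has 7 legal moves and is not in check → neither.

neither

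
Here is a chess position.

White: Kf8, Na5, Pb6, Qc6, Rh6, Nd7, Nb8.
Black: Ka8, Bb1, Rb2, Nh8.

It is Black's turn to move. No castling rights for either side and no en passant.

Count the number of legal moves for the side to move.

Black to move; king on a8.
In check: yes, from the white queen on c6.
Legal moves: none.
Count: 0.

0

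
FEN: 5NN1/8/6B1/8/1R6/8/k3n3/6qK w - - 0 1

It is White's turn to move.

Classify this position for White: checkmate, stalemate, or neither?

White to move; white king on h1.
In check: yes, from the black queen on g1.
King squares — g1: attacked by Ne2; g2: attacked by Qg1; h2: attacked by Qg1.
Legal moves for White: none.
In check with no legal moves → checkmate.

checkmate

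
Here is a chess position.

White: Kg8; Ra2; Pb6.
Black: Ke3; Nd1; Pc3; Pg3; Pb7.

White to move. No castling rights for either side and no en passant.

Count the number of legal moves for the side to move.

White to move; king on g8.
In check: no.
Legal moves: Kh8, Kf8, Kh7, Kg7, Kf7, Ra8, Ra7, Ra6, Ra5, Ra4, Ra3, Rh2, Rg2, Rf2, Re2+, Rd2, Rc2, Rb2, Ra1.
Count: 19.

19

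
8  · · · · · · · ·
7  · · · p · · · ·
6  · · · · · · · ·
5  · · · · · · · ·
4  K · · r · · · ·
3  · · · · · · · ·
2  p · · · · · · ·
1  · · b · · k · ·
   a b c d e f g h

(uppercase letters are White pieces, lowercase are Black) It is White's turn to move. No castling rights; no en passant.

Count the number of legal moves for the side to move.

3

White to move; king on a4.
In check: yes, from the black rook on d4.
Legal moves: Kb5, Ka5, Kb3.
Count: 3.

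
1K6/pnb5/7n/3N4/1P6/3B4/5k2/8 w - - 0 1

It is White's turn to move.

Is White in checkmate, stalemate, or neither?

White to move; white king on b8.
In check: yes, from the black bishop on c7.
King squares — a7: available; b7: available; c7: available; a8: available; c8: available.
Legal moves for White: Kc8, Ka8, Kxc7, Kxb7, Kxa7, Nxc7.
White is in check but has 6 legal moves → neither.

neither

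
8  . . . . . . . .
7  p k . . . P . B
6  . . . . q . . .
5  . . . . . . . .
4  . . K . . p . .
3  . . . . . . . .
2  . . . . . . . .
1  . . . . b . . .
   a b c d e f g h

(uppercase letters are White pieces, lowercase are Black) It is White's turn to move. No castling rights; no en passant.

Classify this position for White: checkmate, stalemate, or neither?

neither

White to move; white king on c4.
In check: yes, from the black queen on e6.
Legal moves for White: Kc5, Kb5, Kd4, Kd3.
White is in check but has 4 legal moves → neither.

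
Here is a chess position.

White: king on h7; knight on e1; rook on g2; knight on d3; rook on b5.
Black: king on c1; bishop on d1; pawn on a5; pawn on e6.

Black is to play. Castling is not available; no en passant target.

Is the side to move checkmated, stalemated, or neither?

Black to move; black king on c1.
In check: yes, from the white knight on d3.
King squares — b1: attacked by Rb5; d1: own bishop; b2: attacked by Rg2; c2: attacked by Ne1; d2: attacked by Rg2.
Legal moves for Black: none.
In check with no legal moves → checkmate.

checkmate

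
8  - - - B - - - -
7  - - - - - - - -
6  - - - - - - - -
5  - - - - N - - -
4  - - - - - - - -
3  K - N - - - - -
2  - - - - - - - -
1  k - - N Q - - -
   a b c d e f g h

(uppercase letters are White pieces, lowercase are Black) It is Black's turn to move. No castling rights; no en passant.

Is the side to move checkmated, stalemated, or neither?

stalemate

Black to move; black king on a1.
In check: no.
King squares — b1: attacked by Nc3; a2: attacked by Ka3; b2: attacked by Nd1.
Legal moves for Black: none.
Not in check and no legal moves → stalemate.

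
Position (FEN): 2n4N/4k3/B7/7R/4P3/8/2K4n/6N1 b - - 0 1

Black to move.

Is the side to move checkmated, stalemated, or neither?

Black to move; black king on e7.
In check: no.
Legal moves for Black: Na7, Nd6, Nb6, Kf8, Ke8, Kd8, Kd7, Kf6, Ke6, Kd6, Ng4, Nf3, Nf1.
Black has 13 legal moves and is not in check → neither.

neither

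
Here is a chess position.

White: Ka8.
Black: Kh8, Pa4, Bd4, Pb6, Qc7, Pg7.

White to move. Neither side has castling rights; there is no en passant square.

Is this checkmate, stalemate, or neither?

stalemate

White to move; white king on a8.
In check: no.
King squares — a7: attacked by Qc7; b7: attacked by Qc7; b8: attacked by Qc7.
Legal moves for White: none.
Not in check and no legal moves → stalemate.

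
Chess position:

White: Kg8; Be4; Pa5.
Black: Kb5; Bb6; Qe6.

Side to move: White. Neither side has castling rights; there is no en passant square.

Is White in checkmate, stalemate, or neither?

neither

White to move; white king on g8.
In check: yes, from the black queen on e6.
Legal moves for White: Kh8, Kf8, Kh7, Kg7.
White is in check but has 4 legal moves → neither.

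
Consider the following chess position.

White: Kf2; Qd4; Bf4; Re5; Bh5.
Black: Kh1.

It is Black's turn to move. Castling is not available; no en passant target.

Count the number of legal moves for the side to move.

0

Black to move; king on h1.
In check: no.
Legal moves: none.
Count: 0.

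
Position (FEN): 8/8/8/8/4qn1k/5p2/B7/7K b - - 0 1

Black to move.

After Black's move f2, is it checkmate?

After f2: white king on h1; in check: yes, from the black queen on e4.
White has 1 legal reply: Kh2.
In check but a legal move exists → not checkmate.

no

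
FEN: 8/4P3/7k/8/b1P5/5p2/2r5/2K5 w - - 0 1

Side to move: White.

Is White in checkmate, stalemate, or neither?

neither

White to move; white king on c1.
In check: yes, from the black rook on c2.
King squares — b1: available; d1: available; b2: attacked by Rc2; c2: attacked by Ba4; d2: attacked by Rc2.
Legal moves for White: Kd1, Kb1.
White is in check but has 2 legal moves → neither.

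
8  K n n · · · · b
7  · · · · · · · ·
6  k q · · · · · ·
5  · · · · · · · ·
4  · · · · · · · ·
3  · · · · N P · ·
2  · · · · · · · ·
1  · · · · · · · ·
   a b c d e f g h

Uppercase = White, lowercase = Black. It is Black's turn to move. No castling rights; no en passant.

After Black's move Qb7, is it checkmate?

yes

After Qb7: white king on a8; in check: yes, from the black queen on b7.
King squares — a7: attacked by Ka6; b7: attacked by Ka6; b8: attacked by Qb7.
White has no legal moves → checkmate.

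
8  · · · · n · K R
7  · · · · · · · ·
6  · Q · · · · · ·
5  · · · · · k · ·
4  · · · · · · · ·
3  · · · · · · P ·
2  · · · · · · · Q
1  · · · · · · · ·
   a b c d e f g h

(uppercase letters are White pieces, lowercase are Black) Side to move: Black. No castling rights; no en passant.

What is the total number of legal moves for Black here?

8

Black to move; king on f5.
In check: no.
Legal moves: Ng7, Nc7, Nf6+, Nd6, Kg5, Ke5, Kg4, Ke4.
Count: 8.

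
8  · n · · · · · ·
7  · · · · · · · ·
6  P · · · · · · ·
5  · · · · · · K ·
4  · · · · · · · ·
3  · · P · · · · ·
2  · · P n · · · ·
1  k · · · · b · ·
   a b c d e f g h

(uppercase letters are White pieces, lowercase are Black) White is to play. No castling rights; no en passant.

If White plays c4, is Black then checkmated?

no

After c4: black king on a1; in check: no.
Black is not in check, so this cannot be checkmate.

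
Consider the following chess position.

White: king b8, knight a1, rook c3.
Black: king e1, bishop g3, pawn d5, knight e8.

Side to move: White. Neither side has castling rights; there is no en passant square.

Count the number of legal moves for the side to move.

6

White to move; king on b8.
In check: yes, from the black bishop on g3.
Legal moves: Kc8, Ka8, Kb7, Ka7, Rc7, Rxg3.
Count: 6.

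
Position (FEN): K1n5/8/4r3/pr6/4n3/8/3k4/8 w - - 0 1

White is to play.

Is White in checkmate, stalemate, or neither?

White to move; white king on a8.
In check: no.
King squares — a7: attacked by Nc8; b7: attacked by Rb5; b8: attacked by Rb5.
Legal moves for White: none.
Not in check and no legal moves → stalemate.

stalemate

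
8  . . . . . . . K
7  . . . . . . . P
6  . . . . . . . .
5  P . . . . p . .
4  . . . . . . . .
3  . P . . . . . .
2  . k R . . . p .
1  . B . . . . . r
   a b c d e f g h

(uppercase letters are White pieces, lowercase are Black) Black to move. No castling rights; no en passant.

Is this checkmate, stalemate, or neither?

Black to move; black king on b2.
In check: yes, from the white rook on c2.
Legal moves for Black: Kxb3, Ka3, Kxb1, Ka1.
Black is in check but has 4 legal moves → neither.

neither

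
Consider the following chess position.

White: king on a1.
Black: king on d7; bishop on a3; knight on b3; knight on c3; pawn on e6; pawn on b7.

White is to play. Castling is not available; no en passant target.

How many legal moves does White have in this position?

White to move; king on a1.
In check: yes, from the black knight on b3.
Legal moves: none.
Count: 0.

0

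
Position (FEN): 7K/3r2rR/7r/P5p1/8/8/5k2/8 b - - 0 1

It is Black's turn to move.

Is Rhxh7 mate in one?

After Rhxh7: white king on h8; in check: yes, from the black rook on h7.
King squares — g7: attacked by Rd7; h7: attacked by Rg7; g8: attacked by Rg7.
White has no legal moves → checkmate.

yes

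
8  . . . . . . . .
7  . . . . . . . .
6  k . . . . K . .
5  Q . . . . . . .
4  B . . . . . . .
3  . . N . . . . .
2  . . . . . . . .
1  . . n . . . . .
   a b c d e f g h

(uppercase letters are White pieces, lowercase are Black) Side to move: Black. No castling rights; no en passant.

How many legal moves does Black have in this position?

Black to move; king on a6.
In check: yes, from the white queen on a5.
Legal moves: Kb7, Kxa5.
Count: 2.

2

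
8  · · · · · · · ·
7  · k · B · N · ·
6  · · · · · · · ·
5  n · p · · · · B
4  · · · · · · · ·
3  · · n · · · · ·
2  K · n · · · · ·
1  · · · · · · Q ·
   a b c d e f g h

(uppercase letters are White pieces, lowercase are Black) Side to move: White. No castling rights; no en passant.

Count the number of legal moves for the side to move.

1

White to move; king on a2.
In check: yes, from the black knight on c3.
Legal moves: Kb2.
Count: 1.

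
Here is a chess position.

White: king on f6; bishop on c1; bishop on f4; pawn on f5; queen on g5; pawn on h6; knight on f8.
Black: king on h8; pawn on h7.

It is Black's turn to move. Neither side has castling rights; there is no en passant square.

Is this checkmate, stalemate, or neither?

stalemate

Black to move; black king on h8.
In check: no.
King squares — g7: attacked by Qg5; h7: own pawn; g8: attacked by Qg5.
Legal moves for Black: none.
Not in check and no legal moves → stalemate.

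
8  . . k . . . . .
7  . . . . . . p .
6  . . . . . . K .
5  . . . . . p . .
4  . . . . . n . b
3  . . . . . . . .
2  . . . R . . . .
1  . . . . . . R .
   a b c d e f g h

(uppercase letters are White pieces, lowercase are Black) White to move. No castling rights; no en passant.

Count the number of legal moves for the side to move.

4

White to move; king on g6.
In check: yes, from the black knight on f4.
Legal moves: Kh7, Kxg7, Kf7, Kxf5.
Count: 4.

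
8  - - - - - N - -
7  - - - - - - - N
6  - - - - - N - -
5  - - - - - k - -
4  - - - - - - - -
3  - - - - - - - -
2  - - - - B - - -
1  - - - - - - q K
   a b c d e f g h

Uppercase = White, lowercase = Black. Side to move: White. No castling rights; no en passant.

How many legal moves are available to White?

1

White to move; king on h1.
In check: yes, from the black queen on g1.
Legal moves: Kxg1.
Count: 1.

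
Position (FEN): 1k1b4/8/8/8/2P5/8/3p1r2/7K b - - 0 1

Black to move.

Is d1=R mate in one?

After d1=R: white king on h1; in check: yes, from the black rook on d1.
King squares — g1: attacked by Rd1; g2: attacked by Rf2; h2: attacked by Rf2.
White has no legal moves → checkmate.

yes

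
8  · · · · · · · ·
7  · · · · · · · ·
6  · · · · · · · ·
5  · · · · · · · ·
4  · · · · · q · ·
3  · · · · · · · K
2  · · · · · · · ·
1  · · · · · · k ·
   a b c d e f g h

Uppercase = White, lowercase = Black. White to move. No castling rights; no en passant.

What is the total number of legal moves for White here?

White to move; king on h3.
In check: no.
Legal moves: none.
Count: 0.

0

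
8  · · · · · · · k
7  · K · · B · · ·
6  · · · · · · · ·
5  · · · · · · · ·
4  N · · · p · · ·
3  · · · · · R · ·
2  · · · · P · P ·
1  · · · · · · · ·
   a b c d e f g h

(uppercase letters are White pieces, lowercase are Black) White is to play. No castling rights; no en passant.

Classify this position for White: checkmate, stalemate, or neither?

White to move; white king on b7.
In check: no.
Legal moves for White include: Bf8, Bd8, Bf6+, Bd6, Bg5, Bc5, Bh4, Bb4, Ba3, Kc8, Kb8, Ka8, Kc7, Ka7, Kc6, Kb6, Ka6, Nb6, ... (list truncated; more exist).
White has legal moves and is not in check → neither.

neither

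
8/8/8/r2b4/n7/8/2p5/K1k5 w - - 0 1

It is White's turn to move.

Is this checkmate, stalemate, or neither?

stalemate

White to move; white king on a1.
In check: no.
King squares — b1: attacked by Kc1; a2: attacked by Bd5; b2: attacked by Kc1.
Legal moves for White: none.
Not in check and no legal moves → stalemate.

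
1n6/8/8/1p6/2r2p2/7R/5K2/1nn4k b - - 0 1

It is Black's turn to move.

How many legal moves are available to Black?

0

Black to move; king on h1.
In check: yes, from the white rook on h3.
Legal moves: none.
Count: 0.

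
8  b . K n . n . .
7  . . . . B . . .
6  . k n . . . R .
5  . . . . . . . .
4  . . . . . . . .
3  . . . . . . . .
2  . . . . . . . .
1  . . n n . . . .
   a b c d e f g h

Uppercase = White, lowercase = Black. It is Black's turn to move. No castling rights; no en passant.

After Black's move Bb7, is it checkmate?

yes

After Bb7: white king on c8; in check: yes, from the black bishop on b7.
King squares — b7: attacked by Kb6; c7: attacked by Kb6; d7: attacked by Nf8; b8: attacked by Nc6; d8: attacked by Nc6.
White has no legal moves → checkmate.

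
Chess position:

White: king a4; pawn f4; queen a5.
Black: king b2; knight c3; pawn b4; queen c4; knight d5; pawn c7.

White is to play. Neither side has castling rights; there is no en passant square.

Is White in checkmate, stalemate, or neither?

White to move; white king on a4.
In check: yes, from the black knight on c3.
King squares — a3: attacked by Kb2; b3: attacked by Kb2; b4: attacked by Qc4; a5: own queen; b5: attacked by Nc3.
Legal moves for White: none.
In check with no legal moves → checkmate.

checkmate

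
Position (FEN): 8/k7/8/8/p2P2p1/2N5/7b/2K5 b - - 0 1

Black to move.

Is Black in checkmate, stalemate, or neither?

Black to move; black king on a7.
In check: no.
Legal moves for Black: Kb8, Ka8, Kb7, Kb6, Ka6, Bb8, Bc7, Bd6, Be5, Bf4+, Bg3, Bg1, g3, a3.
Black has 14 legal moves and is not in check → neither.

neither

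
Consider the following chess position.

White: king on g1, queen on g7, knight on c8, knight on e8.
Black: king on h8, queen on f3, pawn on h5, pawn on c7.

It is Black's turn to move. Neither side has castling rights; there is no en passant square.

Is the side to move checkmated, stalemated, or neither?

Black to move; black king on h8.
In check: yes, from the white queen on g7.
King squares — g7: attacked by Ne8; h7: attacked by Qg7; g8: attacked by Qg7.
Legal moves for Black: none.
In check with no legal moves → checkmate.

checkmate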